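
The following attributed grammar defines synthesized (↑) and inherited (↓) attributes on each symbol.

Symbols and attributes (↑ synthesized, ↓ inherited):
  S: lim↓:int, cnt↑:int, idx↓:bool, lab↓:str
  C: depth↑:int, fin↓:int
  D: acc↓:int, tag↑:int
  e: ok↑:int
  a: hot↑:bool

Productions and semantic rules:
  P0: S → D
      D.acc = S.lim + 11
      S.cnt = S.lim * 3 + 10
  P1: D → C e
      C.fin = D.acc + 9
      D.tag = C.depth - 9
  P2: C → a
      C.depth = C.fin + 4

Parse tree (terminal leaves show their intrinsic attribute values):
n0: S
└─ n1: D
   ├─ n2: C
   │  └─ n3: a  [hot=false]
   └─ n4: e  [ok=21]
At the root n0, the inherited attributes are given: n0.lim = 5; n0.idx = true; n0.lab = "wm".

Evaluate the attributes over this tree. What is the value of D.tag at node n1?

1. n0.lim = 5  [given at root]
2. n0.idx = true  [given at root]
3. n0.lab = "wm"  [given at root]
4. n1.acc = 16  [S.lim + 11]
5. n2.fin = 25  [D.acc + 9]
6. n3.hot = false  [terminal]
7. n2.depth = 29  [C.fin + 4]
8. n4.ok = 21  [terminal]
9. n1.tag = 20  [C.depth - 9]
10. n0.cnt = 25  [S.lim * 3 + 10]

20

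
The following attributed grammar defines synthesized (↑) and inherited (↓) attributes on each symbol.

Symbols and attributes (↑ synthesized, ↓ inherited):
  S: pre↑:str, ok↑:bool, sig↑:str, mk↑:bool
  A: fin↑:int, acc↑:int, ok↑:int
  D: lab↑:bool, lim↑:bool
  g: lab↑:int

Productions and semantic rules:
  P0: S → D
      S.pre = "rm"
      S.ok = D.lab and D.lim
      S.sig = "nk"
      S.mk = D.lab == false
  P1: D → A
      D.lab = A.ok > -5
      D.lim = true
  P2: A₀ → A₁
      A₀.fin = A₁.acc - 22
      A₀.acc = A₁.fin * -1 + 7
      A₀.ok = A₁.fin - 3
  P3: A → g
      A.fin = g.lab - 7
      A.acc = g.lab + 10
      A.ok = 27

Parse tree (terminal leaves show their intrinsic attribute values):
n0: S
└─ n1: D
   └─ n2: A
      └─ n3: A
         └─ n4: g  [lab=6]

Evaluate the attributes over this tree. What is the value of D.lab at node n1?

1. n4.lab = 6  [terminal]
2. n3.fin = -1  [g.lab - 7]
3. n3.acc = 16  [g.lab + 10]
4. n3.ok = 27  [27]
5. n2.fin = -6  [A₁.acc - 22]
6. n2.acc = 8  [A₁.fin * -1 + 7]
7. n2.ok = -4  [A₁.fin - 3]
8. n1.lab = true  [A.ok > -5]
9. n1.lim = true  [true]
10. n0.pre = "rm"  ["rm"]
11. n0.ok = true  [D.lab and D.lim]
12. n0.sig = "nk"  ["nk"]
13. n0.mk = false  [D.lab == false]

true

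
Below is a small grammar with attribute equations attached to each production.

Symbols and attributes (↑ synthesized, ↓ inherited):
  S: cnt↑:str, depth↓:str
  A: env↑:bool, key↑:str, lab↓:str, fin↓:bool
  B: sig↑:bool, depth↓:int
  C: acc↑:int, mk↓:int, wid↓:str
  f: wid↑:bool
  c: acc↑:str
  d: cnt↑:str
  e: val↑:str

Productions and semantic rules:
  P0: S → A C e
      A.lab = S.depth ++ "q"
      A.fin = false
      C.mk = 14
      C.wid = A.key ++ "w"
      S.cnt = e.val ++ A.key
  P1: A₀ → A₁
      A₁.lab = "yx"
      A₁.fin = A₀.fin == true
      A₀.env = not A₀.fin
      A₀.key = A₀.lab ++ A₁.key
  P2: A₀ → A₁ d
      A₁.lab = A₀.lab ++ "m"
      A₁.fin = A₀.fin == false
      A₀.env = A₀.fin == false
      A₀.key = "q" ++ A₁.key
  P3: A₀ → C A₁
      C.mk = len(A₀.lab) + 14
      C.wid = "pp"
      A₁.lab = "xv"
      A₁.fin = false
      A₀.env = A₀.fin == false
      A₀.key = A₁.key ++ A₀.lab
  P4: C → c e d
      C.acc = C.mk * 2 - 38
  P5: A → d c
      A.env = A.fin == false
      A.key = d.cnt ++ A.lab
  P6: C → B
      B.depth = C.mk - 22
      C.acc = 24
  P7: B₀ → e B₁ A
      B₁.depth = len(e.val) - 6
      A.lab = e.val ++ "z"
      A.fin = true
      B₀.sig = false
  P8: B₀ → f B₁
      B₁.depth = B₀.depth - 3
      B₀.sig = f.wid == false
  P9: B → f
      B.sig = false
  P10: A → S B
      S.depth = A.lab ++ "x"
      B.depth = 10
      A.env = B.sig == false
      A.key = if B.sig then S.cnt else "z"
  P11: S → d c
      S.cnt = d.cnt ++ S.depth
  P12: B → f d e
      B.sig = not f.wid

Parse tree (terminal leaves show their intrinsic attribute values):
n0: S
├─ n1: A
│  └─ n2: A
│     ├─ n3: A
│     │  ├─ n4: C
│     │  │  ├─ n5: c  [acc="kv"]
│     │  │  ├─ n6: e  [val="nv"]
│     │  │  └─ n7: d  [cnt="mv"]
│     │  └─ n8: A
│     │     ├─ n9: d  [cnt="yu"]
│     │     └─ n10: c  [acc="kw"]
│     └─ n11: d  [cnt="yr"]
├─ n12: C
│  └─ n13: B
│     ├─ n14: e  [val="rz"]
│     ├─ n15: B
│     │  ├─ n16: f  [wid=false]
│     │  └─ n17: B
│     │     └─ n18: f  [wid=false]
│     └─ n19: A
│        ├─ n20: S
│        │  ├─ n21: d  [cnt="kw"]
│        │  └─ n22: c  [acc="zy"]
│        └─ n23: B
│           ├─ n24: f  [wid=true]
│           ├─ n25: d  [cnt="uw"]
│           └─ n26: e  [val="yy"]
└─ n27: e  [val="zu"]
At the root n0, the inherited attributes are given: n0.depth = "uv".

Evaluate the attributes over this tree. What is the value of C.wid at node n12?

"uvqqyuxvyxmw"

1. n0.depth = "uv"  [given at root]
2. n1.lab = "uvq"  [S.depth ++ "q"]
3. n1.fin = false  [false]
4. n2.lab = "yx"  ["yx"]
5. n2.fin = false  [A₀.fin == true]
6. n3.lab = "yxm"  [A₀.lab ++ "m"]
7. n3.fin = true  [A₀.fin == false]
8. n4.mk = 17  [len(A₀.lab) + 14]
9. n4.wid = "pp"  ["pp"]
10. n5.acc = "kv"  [terminal]
11. n6.val = "nv"  [terminal]
12. n7.cnt = "mv"  [terminal]
13. n4.acc = -4  [C.mk * 2 - 38]
14. n8.lab = "xv"  ["xv"]
15. n8.fin = false  [false]
16. n9.cnt = "yu"  [terminal]
17. n10.acc = "kw"  [terminal]
18. n8.env = true  [A.fin == false]
19. n8.key = "yuxv"  [d.cnt ++ A.lab]
20. n3.env = false  [A₀.fin == false]
21. n3.key = "yuxvyxm"  [A₁.key ++ A₀.lab]
22. n11.cnt = "yr"  [terminal]
23. n2.env = true  [A₀.fin == false]
24. n2.key = "qyuxvyxm"  ["q" ++ A₁.key]
25. n1.env = true  [not A₀.fin]
26. n1.key = "uvqqyuxvyxm"  [A₀.lab ++ A₁.key]
27. n12.mk = 14  [14]
28. n12.wid = "uvqqyuxvyxmw"  [A.key ++ "w"]
29. n13.depth = -8  [C.mk - 22]
30. n14.val = "rz"  [terminal]
31. n15.depth = -4  [len(e.val) - 6]
32. n16.wid = false  [terminal]
33. n17.depth = -7  [B₀.depth - 3]
34. n18.wid = false  [terminal]
35. n17.sig = false  [false]
36. n15.sig = true  [f.wid == false]
37. n19.lab = "rzz"  [e.val ++ "z"]
38. n19.fin = true  [true]
39. n20.depth = "rzzx"  [A.lab ++ "x"]
40. n21.cnt = "kw"  [terminal]
41. n22.acc = "zy"  [terminal]
42. n20.cnt = "kwrzzx"  [d.cnt ++ S.depth]
43. n23.depth = 10  [10]
44. n24.wid = true  [terminal]
45. n25.cnt = "uw"  [terminal]
46. n26.val = "yy"  [terminal]
47. n23.sig = false  [not f.wid]
48. n19.env = true  [B.sig == false]
49. n19.key = "z"  [if B.sig then S.cnt else "z"]
50. n13.sig = false  [false]
51. n12.acc = 24  [24]
52. n27.val = "zu"  [terminal]
53. n0.cnt = "zuuvqqyuxvyxm"  [e.val ++ A.key]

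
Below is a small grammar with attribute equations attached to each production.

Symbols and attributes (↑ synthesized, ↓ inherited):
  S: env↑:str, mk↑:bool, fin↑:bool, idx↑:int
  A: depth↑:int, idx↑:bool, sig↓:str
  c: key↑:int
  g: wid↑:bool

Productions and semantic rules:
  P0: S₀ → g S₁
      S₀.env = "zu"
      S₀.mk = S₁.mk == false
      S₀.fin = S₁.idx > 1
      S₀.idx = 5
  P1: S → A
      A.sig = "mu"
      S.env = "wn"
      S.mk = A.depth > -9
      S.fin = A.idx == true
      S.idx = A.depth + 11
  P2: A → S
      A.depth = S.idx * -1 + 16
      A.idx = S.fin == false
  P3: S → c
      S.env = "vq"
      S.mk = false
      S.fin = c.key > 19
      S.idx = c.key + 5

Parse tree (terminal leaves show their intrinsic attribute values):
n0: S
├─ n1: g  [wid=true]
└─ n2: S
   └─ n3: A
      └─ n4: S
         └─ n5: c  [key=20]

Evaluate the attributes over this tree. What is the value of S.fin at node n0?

1. n1.wid = true  [terminal]
2. n3.sig = "mu"  ["mu"]
3. n5.key = 20  [terminal]
4. n4.env = "vq"  ["vq"]
5. n4.mk = false  [false]
6. n4.fin = true  [c.key > 19]
7. n4.idx = 25  [c.key + 5]
8. n3.depth = -9  [S.idx * -1 + 16]
9. n3.idx = false  [S.fin == false]
10. n2.env = "wn"  ["wn"]
11. n2.mk = false  [A.depth > -9]
12. n2.fin = false  [A.idx == true]
13. n2.idx = 2  [A.depth + 11]
14. n0.env = "zu"  ["zu"]
15. n0.mk = true  [S₁.mk == false]
16. n0.fin = true  [S₁.idx > 1]
17. n0.idx = 5  [5]

true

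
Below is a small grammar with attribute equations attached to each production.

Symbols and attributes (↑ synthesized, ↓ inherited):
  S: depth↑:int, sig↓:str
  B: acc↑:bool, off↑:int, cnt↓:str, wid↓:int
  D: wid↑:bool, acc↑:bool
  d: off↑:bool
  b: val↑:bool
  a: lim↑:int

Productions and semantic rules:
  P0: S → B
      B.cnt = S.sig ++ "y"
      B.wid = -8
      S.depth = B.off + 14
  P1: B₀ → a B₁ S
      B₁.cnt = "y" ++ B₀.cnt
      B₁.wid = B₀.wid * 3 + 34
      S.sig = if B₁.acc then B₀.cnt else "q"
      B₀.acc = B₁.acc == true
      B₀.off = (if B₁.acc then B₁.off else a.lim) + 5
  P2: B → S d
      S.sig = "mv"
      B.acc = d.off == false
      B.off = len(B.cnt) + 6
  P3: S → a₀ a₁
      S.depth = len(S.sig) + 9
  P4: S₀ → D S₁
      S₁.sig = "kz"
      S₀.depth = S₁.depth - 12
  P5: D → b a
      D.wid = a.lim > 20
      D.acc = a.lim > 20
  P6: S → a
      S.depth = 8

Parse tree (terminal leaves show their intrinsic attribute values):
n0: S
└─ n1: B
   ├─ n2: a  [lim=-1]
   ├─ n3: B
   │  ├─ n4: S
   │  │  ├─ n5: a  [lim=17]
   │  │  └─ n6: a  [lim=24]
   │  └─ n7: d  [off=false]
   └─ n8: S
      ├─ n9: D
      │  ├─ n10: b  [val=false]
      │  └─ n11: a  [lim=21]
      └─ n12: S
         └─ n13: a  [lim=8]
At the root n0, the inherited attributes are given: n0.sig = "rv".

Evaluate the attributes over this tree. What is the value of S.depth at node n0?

1. n0.sig = "rv"  [given at root]
2. n1.cnt = "rvy"  [S.sig ++ "y"]
3. n1.wid = -8  [-8]
4. n2.lim = -1  [terminal]
5. n3.cnt = "yrvy"  ["y" ++ B₀.cnt]
6. n3.wid = 10  [B₀.wid * 3 + 34]
7. n4.sig = "mv"  ["mv"]
8. n5.lim = 17  [terminal]
9. n6.lim = 24  [terminal]
10. n4.depth = 11  [len(S.sig) + 9]
11. n7.off = false  [terminal]
12. n3.acc = true  [d.off == false]
13. n3.off = 10  [len(B.cnt) + 6]
14. n8.sig = "rvy"  [if B₁.acc then B₀.cnt else "q"]
15. n10.val = false  [terminal]
16. n11.lim = 21  [terminal]
17. n9.wid = true  [a.lim > 20]
18. n9.acc = true  [a.lim > 20]
19. n12.sig = "kz"  ["kz"]
20. n13.lim = 8  [terminal]
21. n12.depth = 8  [8]
22. n8.depth = -4  [S₁.depth - 12]
23. n1.acc = true  [B₁.acc == true]
24. n1.off = 15  [(if B₁.acc then B₁.off else a.lim) + 5]
25. n0.depth = 29  [B.off + 14]

29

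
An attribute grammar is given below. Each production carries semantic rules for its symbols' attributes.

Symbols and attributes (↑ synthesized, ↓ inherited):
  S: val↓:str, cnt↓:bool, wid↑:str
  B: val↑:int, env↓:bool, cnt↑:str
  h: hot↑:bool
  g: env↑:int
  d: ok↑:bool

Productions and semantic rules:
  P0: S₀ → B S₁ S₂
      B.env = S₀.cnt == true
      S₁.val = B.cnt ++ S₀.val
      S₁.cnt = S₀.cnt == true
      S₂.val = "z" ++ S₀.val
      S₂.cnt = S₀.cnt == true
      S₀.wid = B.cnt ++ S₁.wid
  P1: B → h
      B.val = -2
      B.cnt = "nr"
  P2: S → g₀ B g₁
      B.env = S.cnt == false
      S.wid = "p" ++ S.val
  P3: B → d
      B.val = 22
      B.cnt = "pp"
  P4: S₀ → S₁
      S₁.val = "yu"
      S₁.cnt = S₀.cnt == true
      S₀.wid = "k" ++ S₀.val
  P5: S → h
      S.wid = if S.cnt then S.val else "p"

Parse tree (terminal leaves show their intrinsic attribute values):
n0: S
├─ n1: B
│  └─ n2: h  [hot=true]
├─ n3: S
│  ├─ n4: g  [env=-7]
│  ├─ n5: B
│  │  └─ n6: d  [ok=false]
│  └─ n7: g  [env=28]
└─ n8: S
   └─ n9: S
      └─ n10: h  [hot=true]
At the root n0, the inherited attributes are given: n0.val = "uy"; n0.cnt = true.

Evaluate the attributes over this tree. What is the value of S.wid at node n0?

1. n0.val = "uy"  [given at root]
2. n0.cnt = true  [given at root]
3. n1.env = true  [S₀.cnt == true]
4. n2.hot = true  [terminal]
5. n1.val = -2  [-2]
6. n1.cnt = "nr"  ["nr"]
7. n3.val = "nruy"  [B.cnt ++ S₀.val]
8. n3.cnt = true  [S₀.cnt == true]
9. n4.env = -7  [terminal]
10. n5.env = false  [S.cnt == false]
11. n6.ok = false  [terminal]
12. n5.val = 22  [22]
13. n5.cnt = "pp"  ["pp"]
14. n7.env = 28  [terminal]
15. n3.wid = "pnruy"  ["p" ++ S.val]
16. n8.val = "zuy"  ["z" ++ S₀.val]
17. n8.cnt = true  [S₀.cnt == true]
18. n9.val = "yu"  ["yu"]
19. n9.cnt = true  [S₀.cnt == true]
20. n10.hot = true  [terminal]
21. n9.wid = "yu"  [if S.cnt then S.val else "p"]
22. n8.wid = "kzuy"  ["k" ++ S₀.val]
23. n0.wid = "nrpnruy"  [B.cnt ++ S₁.wid]

"nrpnruy"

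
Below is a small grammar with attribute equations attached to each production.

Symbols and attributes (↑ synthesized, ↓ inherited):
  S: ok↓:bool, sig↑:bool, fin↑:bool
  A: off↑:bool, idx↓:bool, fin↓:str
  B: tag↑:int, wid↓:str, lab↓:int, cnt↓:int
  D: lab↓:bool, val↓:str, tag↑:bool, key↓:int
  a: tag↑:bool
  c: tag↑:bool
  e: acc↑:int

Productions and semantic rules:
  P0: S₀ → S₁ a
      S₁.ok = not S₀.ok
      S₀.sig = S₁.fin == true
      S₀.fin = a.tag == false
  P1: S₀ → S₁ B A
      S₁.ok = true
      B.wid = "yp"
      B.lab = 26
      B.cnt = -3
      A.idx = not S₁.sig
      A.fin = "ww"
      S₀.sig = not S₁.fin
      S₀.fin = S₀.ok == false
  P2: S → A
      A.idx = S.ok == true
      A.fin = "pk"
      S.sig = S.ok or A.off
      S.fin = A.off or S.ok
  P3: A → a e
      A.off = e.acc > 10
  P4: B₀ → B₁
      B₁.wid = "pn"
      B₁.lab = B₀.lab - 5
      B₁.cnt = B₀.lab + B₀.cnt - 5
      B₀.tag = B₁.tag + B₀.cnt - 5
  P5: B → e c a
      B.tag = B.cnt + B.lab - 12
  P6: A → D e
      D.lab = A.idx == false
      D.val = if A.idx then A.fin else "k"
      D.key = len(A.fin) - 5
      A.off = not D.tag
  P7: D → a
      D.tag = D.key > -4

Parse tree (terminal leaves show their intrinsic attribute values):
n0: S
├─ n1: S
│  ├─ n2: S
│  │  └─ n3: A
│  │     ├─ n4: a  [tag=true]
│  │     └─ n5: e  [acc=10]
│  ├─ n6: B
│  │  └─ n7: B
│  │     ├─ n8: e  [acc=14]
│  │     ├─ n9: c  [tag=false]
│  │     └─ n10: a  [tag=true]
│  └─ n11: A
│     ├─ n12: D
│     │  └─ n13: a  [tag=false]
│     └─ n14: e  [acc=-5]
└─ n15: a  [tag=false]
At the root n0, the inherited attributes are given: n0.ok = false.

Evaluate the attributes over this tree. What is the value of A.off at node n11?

1. n0.ok = false  [given at root]
2. n1.ok = true  [not S₀.ok]
3. n2.ok = true  [true]
4. n3.idx = true  [S.ok == true]
5. n3.fin = "pk"  ["pk"]
6. n4.tag = true  [terminal]
7. n5.acc = 10  [terminal]
8. n3.off = false  [e.acc > 10]
9. n2.sig = true  [S.ok or A.off]
10. n2.fin = true  [A.off or S.ok]
11. n6.wid = "yp"  ["yp"]
12. n6.lab = 26  [26]
13. n6.cnt = -3  [-3]
14. n7.wid = "pn"  ["pn"]
15. n7.lab = 21  [B₀.lab - 5]
16. n7.cnt = 18  [B₀.lab + B₀.cnt - 5]
17. n8.acc = 14  [terminal]
18. n9.tag = false  [terminal]
19. n10.tag = true  [terminal]
20. n7.tag = 27  [B.cnt + B.lab - 12]
21. n6.tag = 19  [B₁.tag + B₀.cnt - 5]
22. n11.idx = false  [not S₁.sig]
23. n11.fin = "ww"  ["ww"]
24. n12.lab = true  [A.idx == false]
25. n12.val = "k"  [if A.idx then A.fin else "k"]
26. n12.key = -3  [len(A.fin) - 5]
27. n13.tag = false  [terminal]
28. n12.tag = true  [D.key > -4]
29. n14.acc = -5  [terminal]
30. n11.off = false  [not D.tag]
31. n1.sig = false  [not S₁.fin]
32. n1.fin = false  [S₀.ok == false]
33. n15.tag = false  [terminal]
34. n0.sig = false  [S₁.fin == true]
35. n0.fin = true  [a.tag == false]

false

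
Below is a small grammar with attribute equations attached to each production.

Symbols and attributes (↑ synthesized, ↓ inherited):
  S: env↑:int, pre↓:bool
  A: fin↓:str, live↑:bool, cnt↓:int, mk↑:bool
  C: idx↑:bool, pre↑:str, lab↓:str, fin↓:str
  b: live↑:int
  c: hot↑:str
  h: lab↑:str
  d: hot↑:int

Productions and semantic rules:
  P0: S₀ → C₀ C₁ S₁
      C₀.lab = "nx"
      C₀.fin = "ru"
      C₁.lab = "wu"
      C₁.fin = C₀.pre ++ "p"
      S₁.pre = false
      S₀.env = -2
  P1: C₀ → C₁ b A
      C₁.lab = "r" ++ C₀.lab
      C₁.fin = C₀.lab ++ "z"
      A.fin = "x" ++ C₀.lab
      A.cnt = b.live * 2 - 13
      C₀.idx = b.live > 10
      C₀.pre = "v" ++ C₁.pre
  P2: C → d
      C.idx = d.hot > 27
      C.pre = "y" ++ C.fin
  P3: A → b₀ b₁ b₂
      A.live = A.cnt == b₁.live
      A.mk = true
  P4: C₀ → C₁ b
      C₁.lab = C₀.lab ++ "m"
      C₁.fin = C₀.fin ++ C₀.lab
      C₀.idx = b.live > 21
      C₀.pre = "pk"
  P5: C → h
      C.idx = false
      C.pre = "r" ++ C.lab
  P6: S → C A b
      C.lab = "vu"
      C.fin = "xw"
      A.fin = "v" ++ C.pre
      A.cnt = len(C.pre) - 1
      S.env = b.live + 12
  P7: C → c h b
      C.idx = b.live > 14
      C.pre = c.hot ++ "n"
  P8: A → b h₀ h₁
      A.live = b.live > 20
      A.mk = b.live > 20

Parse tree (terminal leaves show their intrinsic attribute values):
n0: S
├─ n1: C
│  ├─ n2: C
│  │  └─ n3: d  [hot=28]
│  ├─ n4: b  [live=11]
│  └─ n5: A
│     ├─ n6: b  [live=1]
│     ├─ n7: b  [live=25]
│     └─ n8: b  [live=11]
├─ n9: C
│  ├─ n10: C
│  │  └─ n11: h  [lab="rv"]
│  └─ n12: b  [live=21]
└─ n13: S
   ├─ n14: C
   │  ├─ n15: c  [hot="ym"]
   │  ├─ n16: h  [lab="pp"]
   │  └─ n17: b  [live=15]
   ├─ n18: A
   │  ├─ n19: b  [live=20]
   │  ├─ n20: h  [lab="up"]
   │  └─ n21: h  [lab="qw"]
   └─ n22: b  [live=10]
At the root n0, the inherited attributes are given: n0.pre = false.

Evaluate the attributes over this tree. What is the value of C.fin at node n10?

"vynxzpwu"

1. n0.pre = false  [given at root]
2. n1.lab = "nx"  ["nx"]
3. n1.fin = "ru"  ["ru"]
4. n2.lab = "rnx"  ["r" ++ C₀.lab]
5. n2.fin = "nxz"  [C₀.lab ++ "z"]
6. n3.hot = 28  [terminal]
7. n2.idx = true  [d.hot > 27]
8. n2.pre = "ynxz"  ["y" ++ C.fin]
9. n4.live = 11  [terminal]
10. n5.fin = "xnx"  ["x" ++ C₀.lab]
11. n5.cnt = 9  [b.live * 2 - 13]
12. n6.live = 1  [terminal]
13. n7.live = 25  [terminal]
14. n8.live = 11  [terminal]
15. n5.live = false  [A.cnt == b₁.live]
16. n5.mk = true  [true]
17. n1.idx = true  [b.live > 10]
18. n1.pre = "vynxz"  ["v" ++ C₁.pre]
19. n9.lab = "wu"  ["wu"]
20. n9.fin = "vynxzp"  [C₀.pre ++ "p"]
21. n10.lab = "wum"  [C₀.lab ++ "m"]
22. n10.fin = "vynxzpwu"  [C₀.fin ++ C₀.lab]
23. n11.lab = "rv"  [terminal]
24. n10.idx = false  [false]
25. n10.pre = "rwum"  ["r" ++ C.lab]
26. n12.live = 21  [terminal]
27. n9.idx = false  [b.live > 21]
28. n9.pre = "pk"  ["pk"]
29. n13.pre = false  [false]
30. n14.lab = "vu"  ["vu"]
31. n14.fin = "xw"  ["xw"]
32. n15.hot = "ym"  [terminal]
33. n16.lab = "pp"  [terminal]
34. n17.live = 15  [terminal]
35. n14.idx = true  [b.live > 14]
36. n14.pre = "ymn"  [c.hot ++ "n"]
37. n18.fin = "vymn"  ["v" ++ C.pre]
38. n18.cnt = 2  [len(C.pre) - 1]
39. n19.live = 20  [terminal]
40. n20.lab = "up"  [terminal]
41. n21.lab = "qw"  [terminal]
42. n18.live = false  [b.live > 20]
43. n18.mk = false  [b.live > 20]
44. n22.live = 10  [terminal]
45. n13.env = 22  [b.live + 12]
46. n0.env = -2  [-2]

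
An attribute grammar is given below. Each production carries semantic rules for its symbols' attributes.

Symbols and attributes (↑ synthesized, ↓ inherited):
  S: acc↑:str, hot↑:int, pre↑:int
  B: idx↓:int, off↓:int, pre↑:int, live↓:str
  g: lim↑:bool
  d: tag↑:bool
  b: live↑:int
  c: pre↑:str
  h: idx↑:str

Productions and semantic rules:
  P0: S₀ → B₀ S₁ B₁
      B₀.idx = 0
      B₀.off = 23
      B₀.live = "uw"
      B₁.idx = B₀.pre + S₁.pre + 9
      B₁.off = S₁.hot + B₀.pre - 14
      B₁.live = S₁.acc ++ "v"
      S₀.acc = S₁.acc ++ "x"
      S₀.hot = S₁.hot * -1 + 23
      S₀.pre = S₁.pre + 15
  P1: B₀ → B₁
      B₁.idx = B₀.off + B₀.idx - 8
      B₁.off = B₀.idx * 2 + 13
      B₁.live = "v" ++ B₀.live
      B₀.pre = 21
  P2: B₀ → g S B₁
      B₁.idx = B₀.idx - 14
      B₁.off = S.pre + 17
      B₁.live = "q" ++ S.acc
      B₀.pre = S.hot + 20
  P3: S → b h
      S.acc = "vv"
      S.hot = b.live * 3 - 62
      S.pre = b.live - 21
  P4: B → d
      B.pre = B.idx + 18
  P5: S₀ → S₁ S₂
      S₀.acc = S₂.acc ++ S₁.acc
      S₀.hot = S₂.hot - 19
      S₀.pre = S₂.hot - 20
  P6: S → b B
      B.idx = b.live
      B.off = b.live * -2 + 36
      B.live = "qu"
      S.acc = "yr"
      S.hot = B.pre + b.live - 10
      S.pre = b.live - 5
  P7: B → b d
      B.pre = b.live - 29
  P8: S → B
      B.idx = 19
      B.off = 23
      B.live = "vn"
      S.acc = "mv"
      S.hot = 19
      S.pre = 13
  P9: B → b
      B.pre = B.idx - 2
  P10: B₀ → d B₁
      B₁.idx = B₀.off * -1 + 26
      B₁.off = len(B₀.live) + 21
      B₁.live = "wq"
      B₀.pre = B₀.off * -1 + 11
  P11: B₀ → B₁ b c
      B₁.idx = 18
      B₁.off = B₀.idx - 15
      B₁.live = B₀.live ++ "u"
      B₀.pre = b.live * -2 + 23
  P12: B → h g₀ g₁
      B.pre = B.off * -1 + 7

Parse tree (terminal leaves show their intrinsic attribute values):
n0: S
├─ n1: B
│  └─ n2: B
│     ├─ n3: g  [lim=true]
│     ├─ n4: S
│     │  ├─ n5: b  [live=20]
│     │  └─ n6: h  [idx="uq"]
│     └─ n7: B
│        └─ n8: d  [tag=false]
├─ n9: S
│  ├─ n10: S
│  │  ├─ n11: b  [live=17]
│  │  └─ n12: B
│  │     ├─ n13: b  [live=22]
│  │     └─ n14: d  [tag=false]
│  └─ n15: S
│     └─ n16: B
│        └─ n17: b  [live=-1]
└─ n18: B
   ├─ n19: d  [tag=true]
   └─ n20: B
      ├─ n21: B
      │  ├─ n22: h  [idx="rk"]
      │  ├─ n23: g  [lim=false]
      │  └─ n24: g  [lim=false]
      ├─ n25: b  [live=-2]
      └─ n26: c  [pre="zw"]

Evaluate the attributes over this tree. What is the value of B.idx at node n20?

19

1. n1.idx = 0  [0]
2. n1.off = 23  [23]
3. n1.live = "uw"  ["uw"]
4. n2.idx = 15  [B₀.off + B₀.idx - 8]
5. n2.off = 13  [B₀.idx * 2 + 13]
6. n2.live = "vuw"  ["v" ++ B₀.live]
7. n3.lim = true  [terminal]
8. n5.live = 20  [terminal]
9. n6.idx = "uq"  [terminal]
10. n4.acc = "vv"  ["vv"]
11. n4.hot = -2  [b.live * 3 - 62]
12. n4.pre = -1  [b.live - 21]
13. n7.idx = 1  [B₀.idx - 14]
14. n7.off = 16  [S.pre + 17]
15. n7.live = "qvv"  ["q" ++ S.acc]
16. n8.tag = false  [terminal]
17. n7.pre = 19  [B.idx + 18]
18. n2.pre = 18  [S.hot + 20]
19. n1.pre = 21  [21]
20. n11.live = 17  [terminal]
21. n12.idx = 17  [b.live]
22. n12.off = 2  [b.live * -2 + 36]
23. n12.live = "qu"  ["qu"]
24. n13.live = 22  [terminal]
25. n14.tag = false  [terminal]
26. n12.pre = -7  [b.live - 29]
27. n10.acc = "yr"  ["yr"]
28. n10.hot = 0  [B.pre + b.live - 10]
29. n10.pre = 12  [b.live - 5]
30. n16.idx = 19  [19]
31. n16.off = 23  [23]
32. n16.live = "vn"  ["vn"]
33. n17.live = -1  [terminal]
34. n16.pre = 17  [B.idx - 2]
35. n15.acc = "mv"  ["mv"]
36. n15.hot = 19  [19]
37. n15.pre = 13  [13]
38. n9.acc = "mvyr"  [S₂.acc ++ S₁.acc]
39. n9.hot = 0  [S₂.hot - 19]
40. n9.pre = -1  [S₂.hot - 20]
41. n18.idx = 29  [B₀.pre + S₁.pre + 9]
42. n18.off = 7  [S₁.hot + B₀.pre - 14]
43. n18.live = "mvyrv"  [S₁.acc ++ "v"]
44. n19.tag = true  [terminal]
45. n20.idx = 19  [B₀.off * -1 + 26]
46. n20.off = 26  [len(B₀.live) + 21]
47. n20.live = "wq"  ["wq"]
48. n21.idx = 18  [18]
49. n21.off = 4  [B₀.idx - 15]
50. n21.live = "wqu"  [B₀.live ++ "u"]
51. n22.idx = "rk"  [terminal]
52. n23.lim = false  [terminal]
53. n24.lim = false  [terminal]
54. n21.pre = 3  [B.off * -1 + 7]
55. n25.live = -2  [terminal]
56. n26.pre = "zw"  [terminal]
57. n20.pre = 27  [b.live * -2 + 23]
58. n18.pre = 4  [B₀.off * -1 + 11]
59. n0.acc = "mvyrx"  [S₁.acc ++ "x"]
60. n0.hot = 23  [S₁.hot * -1 + 23]
61. n0.pre = 14  [S₁.pre + 15]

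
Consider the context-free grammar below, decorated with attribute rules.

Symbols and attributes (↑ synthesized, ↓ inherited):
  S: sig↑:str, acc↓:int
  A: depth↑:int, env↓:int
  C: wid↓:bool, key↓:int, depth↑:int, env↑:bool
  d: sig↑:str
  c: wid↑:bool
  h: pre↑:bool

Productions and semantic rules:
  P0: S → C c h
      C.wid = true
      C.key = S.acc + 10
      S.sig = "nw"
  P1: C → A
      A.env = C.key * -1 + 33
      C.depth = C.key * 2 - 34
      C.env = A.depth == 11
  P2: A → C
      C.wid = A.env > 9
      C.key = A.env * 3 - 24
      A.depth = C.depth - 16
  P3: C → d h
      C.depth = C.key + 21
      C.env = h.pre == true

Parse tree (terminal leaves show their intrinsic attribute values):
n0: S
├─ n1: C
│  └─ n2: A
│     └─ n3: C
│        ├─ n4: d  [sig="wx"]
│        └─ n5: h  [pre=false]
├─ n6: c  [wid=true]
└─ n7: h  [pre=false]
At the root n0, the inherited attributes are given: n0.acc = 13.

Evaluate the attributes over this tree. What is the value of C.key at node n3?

6

1. n0.acc = 13  [given at root]
2. n1.wid = true  [true]
3. n1.key = 23  [S.acc + 10]
4. n2.env = 10  [C.key * -1 + 33]
5. n3.wid = true  [A.env > 9]
6. n3.key = 6  [A.env * 3 - 24]
7. n4.sig = "wx"  [terminal]
8. n5.pre = false  [terminal]
9. n3.depth = 27  [C.key + 21]
10. n3.env = false  [h.pre == true]
11. n2.depth = 11  [C.depth - 16]
12. n1.depth = 12  [C.key * 2 - 34]
13. n1.env = true  [A.depth == 11]
14. n6.wid = true  [terminal]
15. n7.pre = false  [terminal]
16. n0.sig = "nw"  ["nw"]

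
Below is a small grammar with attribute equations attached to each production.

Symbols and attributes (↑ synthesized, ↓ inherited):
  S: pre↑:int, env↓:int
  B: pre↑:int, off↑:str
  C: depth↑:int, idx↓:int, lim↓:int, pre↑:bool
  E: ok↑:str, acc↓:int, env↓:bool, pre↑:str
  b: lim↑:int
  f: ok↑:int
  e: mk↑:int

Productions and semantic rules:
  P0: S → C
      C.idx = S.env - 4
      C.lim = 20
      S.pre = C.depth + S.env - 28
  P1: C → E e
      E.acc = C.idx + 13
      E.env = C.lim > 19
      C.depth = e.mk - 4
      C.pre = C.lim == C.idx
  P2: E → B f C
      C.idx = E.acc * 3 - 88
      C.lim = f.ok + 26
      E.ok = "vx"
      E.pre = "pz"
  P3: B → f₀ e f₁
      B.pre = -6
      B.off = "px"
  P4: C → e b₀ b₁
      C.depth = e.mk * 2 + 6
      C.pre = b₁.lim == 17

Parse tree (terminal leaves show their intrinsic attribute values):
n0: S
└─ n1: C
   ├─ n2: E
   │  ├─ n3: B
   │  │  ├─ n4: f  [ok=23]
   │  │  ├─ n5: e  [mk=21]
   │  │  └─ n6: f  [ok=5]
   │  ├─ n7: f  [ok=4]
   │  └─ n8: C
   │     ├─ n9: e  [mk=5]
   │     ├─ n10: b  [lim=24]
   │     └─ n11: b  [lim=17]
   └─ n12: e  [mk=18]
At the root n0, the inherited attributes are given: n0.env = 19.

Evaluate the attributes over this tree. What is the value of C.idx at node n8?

-4

1. n0.env = 19  [given at root]
2. n1.idx = 15  [S.env - 4]
3. n1.lim = 20  [20]
4. n2.acc = 28  [C.idx + 13]
5. n2.env = true  [C.lim > 19]
6. n4.ok = 23  [terminal]
7. n5.mk = 21  [terminal]
8. n6.ok = 5  [terminal]
9. n3.pre = -6  [-6]
10. n3.off = "px"  ["px"]
11. n7.ok = 4  [terminal]
12. n8.idx = -4  [E.acc * 3 - 88]
13. n8.lim = 30  [f.ok + 26]
14. n9.mk = 5  [terminal]
15. n10.lim = 24  [terminal]
16. n11.lim = 17  [terminal]
17. n8.depth = 16  [e.mk * 2 + 6]
18. n8.pre = true  [b₁.lim == 17]
19. n2.ok = "vx"  ["vx"]
20. n2.pre = "pz"  ["pz"]
21. n12.mk = 18  [terminal]
22. n1.depth = 14  [e.mk - 4]
23. n1.pre = false  [C.lim == C.idx]
24. n0.pre = 5  [C.depth + S.env - 28]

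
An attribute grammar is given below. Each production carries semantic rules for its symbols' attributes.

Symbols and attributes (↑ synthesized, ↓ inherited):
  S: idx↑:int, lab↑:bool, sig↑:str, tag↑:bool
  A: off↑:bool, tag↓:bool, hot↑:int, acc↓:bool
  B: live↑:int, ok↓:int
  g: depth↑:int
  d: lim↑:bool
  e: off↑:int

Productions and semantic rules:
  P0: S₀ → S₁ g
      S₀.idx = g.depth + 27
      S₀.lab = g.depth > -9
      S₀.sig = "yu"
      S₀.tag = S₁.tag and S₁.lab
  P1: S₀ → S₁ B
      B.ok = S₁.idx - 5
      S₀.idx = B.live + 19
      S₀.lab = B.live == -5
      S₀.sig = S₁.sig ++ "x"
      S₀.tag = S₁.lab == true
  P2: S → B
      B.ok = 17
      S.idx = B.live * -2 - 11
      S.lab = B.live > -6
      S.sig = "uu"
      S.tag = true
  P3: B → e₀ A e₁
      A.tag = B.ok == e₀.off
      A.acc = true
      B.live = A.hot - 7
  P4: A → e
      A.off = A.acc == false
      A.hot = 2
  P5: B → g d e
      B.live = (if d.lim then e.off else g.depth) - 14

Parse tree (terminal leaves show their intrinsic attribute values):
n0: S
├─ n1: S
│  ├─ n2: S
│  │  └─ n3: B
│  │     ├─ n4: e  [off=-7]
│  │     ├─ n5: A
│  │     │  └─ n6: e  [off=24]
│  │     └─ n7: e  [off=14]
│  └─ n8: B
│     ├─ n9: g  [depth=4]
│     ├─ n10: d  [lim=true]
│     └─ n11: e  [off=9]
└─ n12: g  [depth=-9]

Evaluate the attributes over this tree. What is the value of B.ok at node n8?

1. n3.ok = 17  [17]
2. n4.off = -7  [terminal]
3. n5.tag = false  [B.ok == e₀.off]
4. n5.acc = true  [true]
5. n6.off = 24  [terminal]
6. n5.off = false  [A.acc == false]
7. n5.hot = 2  [2]
8. n7.off = 14  [terminal]
9. n3.live = -5  [A.hot - 7]
10. n2.idx = -1  [B.live * -2 - 11]
11. n2.lab = true  [B.live > -6]
12. n2.sig = "uu"  ["uu"]
13. n2.tag = true  [true]
14. n8.ok = -6  [S₁.idx - 5]
15. n9.depth = 4  [terminal]
16. n10.lim = true  [terminal]
17. n11.off = 9  [terminal]
18. n8.live = -5  [(if d.lim then e.off else g.depth) - 14]
19. n1.idx = 14  [B.live + 19]
20. n1.lab = true  [B.live == -5]
21. n1.sig = "uux"  [S₁.sig ++ "x"]
22. n1.tag = true  [S₁.lab == true]
23. n12.depth = -9  [terminal]
24. n0.idx = 18  [g.depth + 27]
25. n0.lab = false  [g.depth > -9]
26. n0.sig = "yu"  ["yu"]
27. n0.tag = true  [S₁.tag and S₁.lab]

-6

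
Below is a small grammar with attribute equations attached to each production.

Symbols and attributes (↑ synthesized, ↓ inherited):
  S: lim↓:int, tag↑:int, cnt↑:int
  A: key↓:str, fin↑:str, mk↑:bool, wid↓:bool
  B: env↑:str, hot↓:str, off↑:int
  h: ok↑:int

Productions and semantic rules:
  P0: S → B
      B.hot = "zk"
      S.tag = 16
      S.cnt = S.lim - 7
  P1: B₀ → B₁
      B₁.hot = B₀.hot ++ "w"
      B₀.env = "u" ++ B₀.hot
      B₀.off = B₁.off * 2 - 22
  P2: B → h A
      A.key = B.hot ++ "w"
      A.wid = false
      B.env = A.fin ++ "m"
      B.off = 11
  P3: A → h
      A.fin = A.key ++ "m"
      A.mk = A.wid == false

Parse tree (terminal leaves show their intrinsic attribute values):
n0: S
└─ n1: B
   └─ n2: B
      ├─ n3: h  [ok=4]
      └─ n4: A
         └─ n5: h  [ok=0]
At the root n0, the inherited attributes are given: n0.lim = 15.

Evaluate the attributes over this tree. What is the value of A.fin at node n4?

1. n0.lim = 15  [given at root]
2. n1.hot = "zk"  ["zk"]
3. n2.hot = "zkw"  [B₀.hot ++ "w"]
4. n3.ok = 4  [terminal]
5. n4.key = "zkww"  [B.hot ++ "w"]
6. n4.wid = false  [false]
7. n5.ok = 0  [terminal]
8. n4.fin = "zkwwm"  [A.key ++ "m"]
9. n4.mk = true  [A.wid == false]
10. n2.env = "zkwwmm"  [A.fin ++ "m"]
11. n2.off = 11  [11]
12. n1.env = "uzk"  ["u" ++ B₀.hot]
13. n1.off = 0  [B₁.off * 2 - 22]
14. n0.tag = 16  [16]
15. n0.cnt = 8  [S.lim - 7]

"zkwwm"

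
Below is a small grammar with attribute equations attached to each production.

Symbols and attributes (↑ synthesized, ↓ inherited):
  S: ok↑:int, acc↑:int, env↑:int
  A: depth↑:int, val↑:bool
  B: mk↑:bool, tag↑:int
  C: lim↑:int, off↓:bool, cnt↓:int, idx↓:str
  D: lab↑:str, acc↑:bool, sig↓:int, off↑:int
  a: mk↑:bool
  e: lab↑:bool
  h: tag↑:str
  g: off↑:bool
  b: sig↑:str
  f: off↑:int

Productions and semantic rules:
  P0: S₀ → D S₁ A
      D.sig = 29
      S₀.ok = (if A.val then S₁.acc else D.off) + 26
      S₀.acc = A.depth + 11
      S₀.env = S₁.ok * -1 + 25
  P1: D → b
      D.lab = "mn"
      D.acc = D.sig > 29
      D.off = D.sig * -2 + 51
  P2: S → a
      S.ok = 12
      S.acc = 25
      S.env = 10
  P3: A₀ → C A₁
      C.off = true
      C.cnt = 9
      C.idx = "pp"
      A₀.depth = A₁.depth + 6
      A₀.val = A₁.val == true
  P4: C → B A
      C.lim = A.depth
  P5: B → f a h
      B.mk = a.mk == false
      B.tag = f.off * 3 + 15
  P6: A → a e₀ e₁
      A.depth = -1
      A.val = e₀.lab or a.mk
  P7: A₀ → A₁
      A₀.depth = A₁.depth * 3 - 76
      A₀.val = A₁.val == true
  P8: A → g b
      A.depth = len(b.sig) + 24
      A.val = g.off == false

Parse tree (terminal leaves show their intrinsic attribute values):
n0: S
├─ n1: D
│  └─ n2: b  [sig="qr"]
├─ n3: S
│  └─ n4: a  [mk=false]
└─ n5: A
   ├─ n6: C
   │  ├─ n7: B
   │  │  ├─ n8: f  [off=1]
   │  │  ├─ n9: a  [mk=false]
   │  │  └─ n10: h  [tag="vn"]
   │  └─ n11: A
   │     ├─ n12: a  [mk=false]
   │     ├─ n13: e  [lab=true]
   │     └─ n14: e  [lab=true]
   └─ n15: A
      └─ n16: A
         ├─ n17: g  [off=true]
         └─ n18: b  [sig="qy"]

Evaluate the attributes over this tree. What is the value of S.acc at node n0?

19

1. n1.sig = 29  [29]
2. n2.sig = "qr"  [terminal]
3. n1.lab = "mn"  ["mn"]
4. n1.acc = false  [D.sig > 29]
5. n1.off = -7  [D.sig * -2 + 51]
6. n4.mk = false  [terminal]
7. n3.ok = 12  [12]
8. n3.acc = 25  [25]
9. n3.env = 10  [10]
10. n6.off = true  [true]
11. n6.cnt = 9  [9]
12. n6.idx = "pp"  ["pp"]
13. n8.off = 1  [terminal]
14. n9.mk = false  [terminal]
15. n10.tag = "vn"  [terminal]
16. n7.mk = true  [a.mk == false]
17. n7.tag = 18  [f.off * 3 + 15]
18. n12.mk = false  [terminal]
19. n13.lab = true  [terminal]
20. n14.lab = true  [terminal]
21. n11.depth = -1  [-1]
22. n11.val = true  [e₀.lab or a.mk]
23. n6.lim = -1  [A.depth]
24. n17.off = true  [terminal]
25. n18.sig = "qy"  [terminal]
26. n16.depth = 26  [len(b.sig) + 24]
27. n16.val = false  [g.off == false]
28. n15.depth = 2  [A₁.depth * 3 - 76]
29. n15.val = false  [A₁.val == true]
30. n5.depth = 8  [A₁.depth + 6]
31. n5.val = false  [A₁.val == true]
32. n0.ok = 19  [(if A.val then S₁.acc else D.off) + 26]
33. n0.acc = 19  [A.depth + 11]
34. n0.env = 13  [S₁.ok * -1 + 25]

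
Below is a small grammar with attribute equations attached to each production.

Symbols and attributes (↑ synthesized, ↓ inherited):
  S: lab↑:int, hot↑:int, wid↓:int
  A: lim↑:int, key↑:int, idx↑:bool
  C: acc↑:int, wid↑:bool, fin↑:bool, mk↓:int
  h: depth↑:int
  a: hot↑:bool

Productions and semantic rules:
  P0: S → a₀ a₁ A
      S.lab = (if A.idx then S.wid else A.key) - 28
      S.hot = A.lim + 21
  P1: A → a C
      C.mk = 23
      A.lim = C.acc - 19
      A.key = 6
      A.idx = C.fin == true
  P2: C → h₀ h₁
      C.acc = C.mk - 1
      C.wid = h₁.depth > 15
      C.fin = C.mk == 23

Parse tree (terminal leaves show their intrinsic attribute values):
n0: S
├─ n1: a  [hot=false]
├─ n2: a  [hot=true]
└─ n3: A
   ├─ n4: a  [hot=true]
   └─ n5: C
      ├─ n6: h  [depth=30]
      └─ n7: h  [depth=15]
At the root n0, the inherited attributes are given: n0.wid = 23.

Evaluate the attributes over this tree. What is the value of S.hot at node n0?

1. n0.wid = 23  [given at root]
2. n1.hot = false  [terminal]
3. n2.hot = true  [terminal]
4. n4.hot = true  [terminal]
5. n5.mk = 23  [23]
6. n6.depth = 30  [terminal]
7. n7.depth = 15  [terminal]
8. n5.acc = 22  [C.mk - 1]
9. n5.wid = false  [h₁.depth > 15]
10. n5.fin = true  [C.mk == 23]
11. n3.lim = 3  [C.acc - 19]
12. n3.key = 6  [6]
13. n3.idx = true  [C.fin == true]
14. n0.lab = -5  [(if A.idx then S.wid else A.key) - 28]
15. n0.hot = 24  [A.lim + 21]

24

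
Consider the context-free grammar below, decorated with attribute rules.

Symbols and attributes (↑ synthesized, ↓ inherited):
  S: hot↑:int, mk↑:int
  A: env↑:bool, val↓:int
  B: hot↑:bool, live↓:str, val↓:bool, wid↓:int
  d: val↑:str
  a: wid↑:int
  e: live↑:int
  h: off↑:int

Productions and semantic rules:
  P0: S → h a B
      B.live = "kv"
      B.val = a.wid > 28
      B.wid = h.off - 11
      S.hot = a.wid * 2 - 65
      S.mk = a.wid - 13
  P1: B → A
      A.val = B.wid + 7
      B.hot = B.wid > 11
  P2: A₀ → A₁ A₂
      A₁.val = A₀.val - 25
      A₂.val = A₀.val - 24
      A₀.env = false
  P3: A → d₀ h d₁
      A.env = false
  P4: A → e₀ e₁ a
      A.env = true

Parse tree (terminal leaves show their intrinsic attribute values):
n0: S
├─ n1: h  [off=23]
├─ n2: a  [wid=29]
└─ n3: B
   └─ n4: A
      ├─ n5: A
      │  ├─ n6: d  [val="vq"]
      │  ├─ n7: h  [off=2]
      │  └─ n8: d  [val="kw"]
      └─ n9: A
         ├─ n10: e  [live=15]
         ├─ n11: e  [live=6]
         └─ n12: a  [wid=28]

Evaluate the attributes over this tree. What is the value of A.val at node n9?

-5

1. n1.off = 23  [terminal]
2. n2.wid = 29  [terminal]
3. n3.live = "kv"  ["kv"]
4. n3.val = true  [a.wid > 28]
5. n3.wid = 12  [h.off - 11]
6. n4.val = 19  [B.wid + 7]
7. n5.val = -6  [A₀.val - 25]
8. n6.val = "vq"  [terminal]
9. n7.off = 2  [terminal]
10. n8.val = "kw"  [terminal]
11. n5.env = false  [false]
12. n9.val = -5  [A₀.val - 24]
13. n10.live = 15  [terminal]
14. n11.live = 6  [terminal]
15. n12.wid = 28  [terminal]
16. n9.env = true  [true]
17. n4.env = false  [false]
18. n3.hot = true  [B.wid > 11]
19. n0.hot = -7  [a.wid * 2 - 65]
20. n0.mk = 16  [a.wid - 13]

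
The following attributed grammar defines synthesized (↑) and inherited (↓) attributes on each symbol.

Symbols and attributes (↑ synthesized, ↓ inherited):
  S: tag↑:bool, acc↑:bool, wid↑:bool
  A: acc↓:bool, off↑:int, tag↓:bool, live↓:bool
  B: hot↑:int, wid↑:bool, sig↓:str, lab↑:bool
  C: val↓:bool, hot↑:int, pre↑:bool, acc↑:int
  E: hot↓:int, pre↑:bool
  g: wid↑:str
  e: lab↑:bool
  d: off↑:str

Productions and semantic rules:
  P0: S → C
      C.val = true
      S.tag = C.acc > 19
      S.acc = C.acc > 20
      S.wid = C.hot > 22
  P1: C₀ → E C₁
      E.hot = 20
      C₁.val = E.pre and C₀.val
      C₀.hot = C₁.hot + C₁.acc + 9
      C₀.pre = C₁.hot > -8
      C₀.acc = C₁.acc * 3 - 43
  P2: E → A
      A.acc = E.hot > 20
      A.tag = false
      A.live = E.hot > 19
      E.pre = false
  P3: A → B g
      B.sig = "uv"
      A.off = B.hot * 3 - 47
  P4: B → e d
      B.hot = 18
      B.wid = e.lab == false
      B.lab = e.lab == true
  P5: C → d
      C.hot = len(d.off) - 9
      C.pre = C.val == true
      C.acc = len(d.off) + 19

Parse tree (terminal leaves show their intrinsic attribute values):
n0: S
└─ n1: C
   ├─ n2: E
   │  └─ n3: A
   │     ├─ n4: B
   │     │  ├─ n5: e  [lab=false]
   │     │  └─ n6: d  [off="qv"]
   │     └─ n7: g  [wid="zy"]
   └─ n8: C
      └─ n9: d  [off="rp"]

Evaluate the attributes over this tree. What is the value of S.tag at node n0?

1. n1.val = true  [true]
2. n2.hot = 20  [20]
3. n3.acc = false  [E.hot > 20]
4. n3.tag = false  [false]
5. n3.live = true  [E.hot > 19]
6. n4.sig = "uv"  ["uv"]
7. n5.lab = false  [terminal]
8. n6.off = "qv"  [terminal]
9. n4.hot = 18  [18]
10. n4.wid = true  [e.lab == false]
11. n4.lab = false  [e.lab == true]
12. n7.wid = "zy"  [terminal]
13. n3.off = 7  [B.hot * 3 - 47]
14. n2.pre = false  [false]
15. n8.val = false  [E.pre and C₀.val]
16. n9.off = "rp"  [terminal]
17. n8.hot = -7  [len(d.off) - 9]
18. n8.pre = false  [C.val == true]
19. n8.acc = 21  [len(d.off) + 19]
20. n1.hot = 23  [C₁.hot + C₁.acc + 9]
21. n1.pre = true  [C₁.hot > -8]
22. n1.acc = 20  [C₁.acc * 3 - 43]
23. n0.tag = true  [C.acc > 19]
24. n0.acc = false  [C.acc > 20]
25. n0.wid = true  [C.hot > 22]

true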